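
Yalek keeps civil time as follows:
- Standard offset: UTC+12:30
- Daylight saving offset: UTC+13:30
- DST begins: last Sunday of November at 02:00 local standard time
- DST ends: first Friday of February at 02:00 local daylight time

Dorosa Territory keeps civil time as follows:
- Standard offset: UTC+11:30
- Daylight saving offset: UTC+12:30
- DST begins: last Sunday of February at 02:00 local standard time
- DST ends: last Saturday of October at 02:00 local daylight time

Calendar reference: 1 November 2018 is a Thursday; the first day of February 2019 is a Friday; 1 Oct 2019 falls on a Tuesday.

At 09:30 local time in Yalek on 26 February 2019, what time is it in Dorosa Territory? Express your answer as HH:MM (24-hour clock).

09:30

1 November 2018 is a Thursday, so Sundays fall on 4, 11, 18, 25; the last is November 25.
1 February 2019 is a Friday, so the first Friday is February 1.
26 February 2019 is outside the daylight-saving period (25 November 2018 – 1 February 2019), so Yalek is on standard time, UTC+12:30.
09:30 Yalek − 12h30m = 21:00 UTC (rolling into the previous day, 25 February 2019).
1 February 2019 is a Friday, so Sundays fall on 3, 10, 17, 24; the last is February 24.
1 October 2019 is a Tuesday, so Saturdays fall on 5, 12, 19, 26; the last is October 26.
At the standard offset (UTC+11:30), 21:00 UTC + 11h30m = 08:30 Dorosa Territory standard time (rolling into the next day, 26 February 2019).
The standard-time date in Dorosa Territory, 26 February 2019, lies within the daylight-saving period (24 February – 26 October), so Dorosa Territory is on daylight time, UTC+12:30.
21:00 UTC + 12h30m = 09:30 Dorosa Territory (rolling into the next day, 26 February 2019).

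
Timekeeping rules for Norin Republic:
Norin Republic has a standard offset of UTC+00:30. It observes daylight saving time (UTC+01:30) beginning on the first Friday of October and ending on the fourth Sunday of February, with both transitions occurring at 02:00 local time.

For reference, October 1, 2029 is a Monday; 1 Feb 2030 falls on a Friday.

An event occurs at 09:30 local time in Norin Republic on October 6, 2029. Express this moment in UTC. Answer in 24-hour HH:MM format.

08:00

1 October 2029 is a Monday, so the first Friday is October 5.
1 February 2030 is a Friday, so the first Sunday is February 3 and the fourth is February 24.
Daylight saving runs 5 October 2029 – 24 February 2030; October 6, 2029 is inside that window, so Norin Republic is at UTC+01:30.
09:30 local − 1h30m = 08:00 UTC.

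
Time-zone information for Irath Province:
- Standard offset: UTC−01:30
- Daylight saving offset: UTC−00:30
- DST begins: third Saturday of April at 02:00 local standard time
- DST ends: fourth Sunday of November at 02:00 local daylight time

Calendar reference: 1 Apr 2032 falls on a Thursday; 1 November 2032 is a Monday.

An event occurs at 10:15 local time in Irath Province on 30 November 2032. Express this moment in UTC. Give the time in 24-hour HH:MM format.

1 April 2032 is a Thursday, so the first Saturday is April 3 and the third is April 17.
1 November 2032 is a Monday, so the first Sunday is November 7 and the fourth is November 28.
30 November 2032 is outside the daylight-saving period (17 April – 28 November), so Irath Province is on standard time, UTC−01:30.
10:15 local + 1h30m = 11:45 UTC.

11:45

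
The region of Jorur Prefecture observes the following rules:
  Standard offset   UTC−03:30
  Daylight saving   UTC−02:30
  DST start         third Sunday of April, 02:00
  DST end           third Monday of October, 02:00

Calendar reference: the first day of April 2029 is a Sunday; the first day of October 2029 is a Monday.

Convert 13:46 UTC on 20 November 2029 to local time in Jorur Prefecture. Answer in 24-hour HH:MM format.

1 April 2029 is a Sunday, so the first Sunday is April 1 and the third is April 15.
1 October 2029 is a Monday, so the first Monday is October 1 and the third is October 15.
At the standard offset (UTC−03:30), 13:46 UTC − 3h30m = 10:16 Jorur Prefecture standard time.
The standard-time date in Jorur Prefecture, 20 November 2029, is outside the daylight-saving period (15 April – 15 October), so Jorur Prefecture is on standard time, UTC−03:30.
13:46 UTC − 3h30m = 10:16 local.

10:16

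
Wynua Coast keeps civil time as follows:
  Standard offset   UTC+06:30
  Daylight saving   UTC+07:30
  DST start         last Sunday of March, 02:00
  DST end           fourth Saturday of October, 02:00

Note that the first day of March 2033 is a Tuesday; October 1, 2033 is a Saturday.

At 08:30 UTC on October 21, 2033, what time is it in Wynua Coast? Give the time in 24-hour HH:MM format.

16:00

1 March 2033 is a Tuesday, so Sundays fall on 6, 13, 20, 27; the last is March 27.
1 October 2033 is a Saturday, so the first Saturday is October 1 and the fourth is October 22.
At the standard offset (UTC+06:30), 08:30 UTC + 6h30m = 15:00 Wynua Coast standard time.
Daylight saving runs 27 March – 22 October; the standard-time date in Wynua Coast, October 21, 2033, is inside that window, so Wynua Coast is at UTC+07:30.
08:30 UTC + 7h30m = 16:00 local.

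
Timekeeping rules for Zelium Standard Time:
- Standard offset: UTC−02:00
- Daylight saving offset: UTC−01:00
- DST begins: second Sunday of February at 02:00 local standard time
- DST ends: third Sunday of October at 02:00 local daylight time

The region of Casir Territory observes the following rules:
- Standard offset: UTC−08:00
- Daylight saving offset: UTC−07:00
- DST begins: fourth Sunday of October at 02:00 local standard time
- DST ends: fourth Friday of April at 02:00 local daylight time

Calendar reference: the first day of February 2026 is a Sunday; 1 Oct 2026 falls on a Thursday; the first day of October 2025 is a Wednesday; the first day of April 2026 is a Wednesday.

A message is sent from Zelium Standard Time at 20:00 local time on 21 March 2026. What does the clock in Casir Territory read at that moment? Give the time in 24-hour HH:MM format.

14:00

1 February 2026 is a Sunday, so the first Sunday is February 1 and the second is February 8.
1 October 2026 is a Thursday, so the first Sunday is October 4 and the third is October 18.
Daylight saving runs 8 February – 18 October; 21 March 2026 is inside that window, so Zelium Standard Time is at UTC−01:00.
20:00 Zelium Standard Time + 1h = 21:00 UTC.
1 October 2025 is a Wednesday, so the first Sunday is October 5 and the fourth is October 26.
1 April 2026 is a Wednesday, so the first Friday is April 3 and the fourth is April 24.
At the standard offset (UTC−08:00), 21:00 UTC − 8h = 13:00 Casir Territory standard time.
The standard-time date in Casir Territory, 21 March 2026, falls between 26 October 2025 and 24 April 2026, so daylight saving is in effect and Casir Territory is at UTC−07:00.
21:00 UTC − 7h = 14:00 Casir Territory.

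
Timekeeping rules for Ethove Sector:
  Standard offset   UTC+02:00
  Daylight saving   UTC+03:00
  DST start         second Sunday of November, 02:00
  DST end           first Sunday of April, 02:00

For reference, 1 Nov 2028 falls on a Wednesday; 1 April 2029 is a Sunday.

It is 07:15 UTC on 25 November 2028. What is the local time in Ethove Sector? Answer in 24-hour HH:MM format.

1 November 2028 is a Wednesday, so the first Sunday is November 5 and the second is November 12.
1 April 2029 is a Sunday, so the first Sunday is April 1.
At the standard offset (UTC+02:00), 07:15 UTC + 2h = 09:15 Ethove Sector standard time.
The standard-time date in Ethove Sector, 25 November 2028, falls between 12 November 2028 and 1 April 2029, so daylight saving is in effect and Ethove Sector is at UTC+03:00.
07:15 UTC + 3h = 10:15 local.

10:15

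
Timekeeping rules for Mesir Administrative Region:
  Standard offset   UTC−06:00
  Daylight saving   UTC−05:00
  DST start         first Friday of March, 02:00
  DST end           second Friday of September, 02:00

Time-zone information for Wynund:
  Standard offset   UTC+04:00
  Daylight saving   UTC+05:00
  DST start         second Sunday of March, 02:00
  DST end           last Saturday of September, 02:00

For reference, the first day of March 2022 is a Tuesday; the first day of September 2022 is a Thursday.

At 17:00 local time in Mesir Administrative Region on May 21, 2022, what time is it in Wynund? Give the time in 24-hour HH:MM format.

1 March 2022 is a Tuesday, so the first Friday is March 4.
1 September 2022 is a Thursday, so the first Friday is September 2 and the second is September 9.
May 21, 2022 lies within the daylight-saving period (4 March – 9 September), so Mesir Administrative Region is on daylight time, UTC−05:00.
17:00 Mesir Administrative Region + 5h = 22:00 UTC.
1 March 2022 is a Tuesday, so the first Sunday is March 6 and the second is March 13.
1 September 2022 is a Thursday, so Saturdays fall on 3, 10, 17, 24; the last is September 24.
At the standard offset (UTC+04:00), 22:00 UTC + 4h = 02:00 Wynund standard time (rolling into the next day, 22 May 2022).
The standard-time date in Wynund, May 22, 2022, falls between 13 March and 24 September, so daylight saving is in effect and Wynund is at UTC+05:00.
22:00 UTC + 5h = 03:00 Wynund (rolling into the next day, 22 May 2022).

03:00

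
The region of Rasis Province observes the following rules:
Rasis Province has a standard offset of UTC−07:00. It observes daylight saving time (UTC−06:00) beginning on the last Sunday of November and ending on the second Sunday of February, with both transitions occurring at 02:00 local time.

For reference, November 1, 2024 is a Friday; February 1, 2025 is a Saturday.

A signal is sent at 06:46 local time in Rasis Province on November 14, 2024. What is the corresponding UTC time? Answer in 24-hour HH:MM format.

13:46

1 November 2024 is a Friday, so Sundays fall on 3, 10, 17, 24; the last is November 24.
1 February 2025 is a Saturday, so the first Sunday is February 2 and the second is February 9.
November 14, 2024 does not fall between 24 November 2024 and 9 February 2025, so daylight saving is not in effect and Rasis Province is at UTC−07:00.
06:46 local + 7h = 13:46 UTC.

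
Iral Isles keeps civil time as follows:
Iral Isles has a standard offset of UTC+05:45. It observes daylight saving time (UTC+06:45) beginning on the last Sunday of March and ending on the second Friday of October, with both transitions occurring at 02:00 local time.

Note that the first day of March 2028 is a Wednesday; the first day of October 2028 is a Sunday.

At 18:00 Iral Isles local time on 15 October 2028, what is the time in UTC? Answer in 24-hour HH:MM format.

1 March 2028 is a Wednesday, so Sundays fall on 5, 12, 19, 26; the last is March 26.
1 October 2028 is a Sunday, so the first Friday is October 6 and the second is October 13.
15 October 2028 is outside the daylight-saving period (26 March – 13 October), so Iral Isles is on standard time, UTC+05:45.
18:00 local − 5h45m = 12:15 UTC.

12:15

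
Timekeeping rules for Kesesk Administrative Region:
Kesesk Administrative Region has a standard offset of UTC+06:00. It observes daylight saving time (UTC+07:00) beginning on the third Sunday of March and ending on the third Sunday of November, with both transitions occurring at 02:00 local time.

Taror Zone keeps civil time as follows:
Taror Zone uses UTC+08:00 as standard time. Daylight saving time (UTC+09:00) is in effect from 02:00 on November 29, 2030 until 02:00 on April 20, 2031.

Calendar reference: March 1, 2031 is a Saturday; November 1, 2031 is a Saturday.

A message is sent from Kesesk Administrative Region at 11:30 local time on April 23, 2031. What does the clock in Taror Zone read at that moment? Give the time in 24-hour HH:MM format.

1 March 2031 is a Saturday, so the first Sunday is March 2 and the third is March 16.
1 November 2031 is a Saturday, so the first Sunday is November 2 and the third is November 16.
Daylight saving runs 16 March – 16 November; April 23, 2031 is inside that window, so Kesesk Administrative Region is at UTC+07:00.
11:30 Kesesk Administrative Region − 7h = 04:30 UTC.
At the standard offset (UTC+08:00), 04:30 UTC + 8h = 12:30 Taror Zone standard time.
The standard-time date in Taror Zone, April 23, 2031, is outside the daylight-saving period (29 November 2030 – 20 April 2031), so Taror Zone is on standard time, UTC+08:00.
04:30 UTC + 8h = 12:30 Taror Zone.

12:30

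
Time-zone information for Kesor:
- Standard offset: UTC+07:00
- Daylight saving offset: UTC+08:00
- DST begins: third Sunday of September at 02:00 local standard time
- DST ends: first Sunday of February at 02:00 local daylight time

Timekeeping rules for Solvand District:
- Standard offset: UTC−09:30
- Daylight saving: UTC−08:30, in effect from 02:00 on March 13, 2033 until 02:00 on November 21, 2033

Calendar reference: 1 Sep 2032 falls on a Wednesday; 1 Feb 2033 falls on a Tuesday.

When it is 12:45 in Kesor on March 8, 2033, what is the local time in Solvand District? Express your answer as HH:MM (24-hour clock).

20:15

1 September 2032 is a Wednesday, so the first Sunday is September 5 and the third is September 19.
1 February 2033 is a Tuesday, so the first Sunday is February 6.
March 8, 2033 is outside the daylight-saving period (19 September 2032 – 6 February 2033), so Kesor is on standard time, UTC+07:00.
12:45 Kesor − 7h = 05:45 UTC.
At the standard offset (UTC−09:30), 05:45 UTC − 9h30m = 20:15 Solvand District standard time (rolling into the previous day, 7 March 2033).
Daylight saving runs 13 March – 21 November; the standard-time date in Solvand District, March 7, 2033, is outside that window, so Solvand District is on standard time at UTC−09:30.
05:45 UTC − 9h30m = 20:15 Solvand District (rolling into the previous day, 7 March 2033).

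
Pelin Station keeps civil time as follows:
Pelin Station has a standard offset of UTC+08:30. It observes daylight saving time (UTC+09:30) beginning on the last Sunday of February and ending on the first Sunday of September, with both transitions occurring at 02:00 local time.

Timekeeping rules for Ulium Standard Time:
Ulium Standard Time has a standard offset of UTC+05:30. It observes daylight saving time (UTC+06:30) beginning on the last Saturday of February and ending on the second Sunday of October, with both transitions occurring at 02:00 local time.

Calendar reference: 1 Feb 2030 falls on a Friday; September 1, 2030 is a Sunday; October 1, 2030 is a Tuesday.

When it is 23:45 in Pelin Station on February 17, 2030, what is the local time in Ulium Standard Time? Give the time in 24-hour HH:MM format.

1 February 2030 is a Friday, so Sundays fall on 3, 10, 17, 24; the last is February 24.
1 September 2030 is a Sunday, so the first Sunday is September 1.
February 17, 2030 is outside the daylight-saving period (24 February – 1 September), so Pelin Station is on standard time, UTC+08:30.
23:45 Pelin Station − 8h30m = 15:15 UTC.
1 February 2030 is a Friday, so Saturdays fall on 2, 9, 16, 23; the last is February 23.
1 October 2030 is a Tuesday, so the first Sunday is October 6 and the second is October 13.
At the standard offset (UTC+05:30), 15:15 UTC + 5h30m = 20:45 Ulium Standard Time standard time.
The standard-time date in Ulium Standard Time, February 17, 2030, is outside the daylight-saving period (23 February – 13 October), so Ulium Standard Time is on standard time, UTC+05:30.
15:15 UTC + 5h30m = 20:45 Ulium Standard Time.

20:45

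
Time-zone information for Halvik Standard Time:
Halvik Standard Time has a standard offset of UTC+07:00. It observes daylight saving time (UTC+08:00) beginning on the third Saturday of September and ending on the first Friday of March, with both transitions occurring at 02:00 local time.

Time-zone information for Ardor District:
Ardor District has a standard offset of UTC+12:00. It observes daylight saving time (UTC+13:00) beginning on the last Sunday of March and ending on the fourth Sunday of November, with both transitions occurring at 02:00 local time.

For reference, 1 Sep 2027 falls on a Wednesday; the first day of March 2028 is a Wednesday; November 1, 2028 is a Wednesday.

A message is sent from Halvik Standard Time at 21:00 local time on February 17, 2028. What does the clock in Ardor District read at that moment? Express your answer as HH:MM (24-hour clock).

1 September 2027 is a Wednesday, so the first Saturday is September 4 and the third is September 18.
1 March 2028 is a Wednesday, so the first Friday is March 3.
February 17, 2028 falls between 18 September 2027 and 3 March 2028, so daylight saving is in effect and Halvik Standard Time is at UTC+08:00.
21:00 Halvik Standard Time − 8h = 13:00 UTC.
1 March 2028 is a Wednesday, so Sundays fall on 5, 12, 19, 26; the last is March 26.
1 November 2028 is a Wednesday, so the first Sunday is November 5 and the fourth is November 26.
At the standard offset (UTC+12:00), 13:00 UTC + 12h = 01:00 Ardor District standard time (rolling into the next day, 18 February 2028).
Daylight saving runs 26 March – 26 November; the standard-time date in Ardor District, February 18, 2028, is outside that window, so Ardor District is on standard time at UTC+12:00.
13:00 UTC + 12h = 01:00 Ardor District (rolling into the next day, 18 February 2028).

01:00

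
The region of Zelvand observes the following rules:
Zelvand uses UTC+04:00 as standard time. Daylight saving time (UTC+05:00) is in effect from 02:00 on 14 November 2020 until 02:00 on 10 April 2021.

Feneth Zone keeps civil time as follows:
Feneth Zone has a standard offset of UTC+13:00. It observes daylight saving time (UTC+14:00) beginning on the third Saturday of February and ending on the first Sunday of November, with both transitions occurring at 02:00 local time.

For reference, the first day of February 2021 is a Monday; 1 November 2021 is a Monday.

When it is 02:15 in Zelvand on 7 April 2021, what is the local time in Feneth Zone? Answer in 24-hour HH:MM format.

11:15

7 April 2021 falls between 14 November 2020 and 10 April 2021, so daylight saving is in effect and Zelvand is at UTC+05:00.
02:15 Zelvand − 5h = 21:15 UTC (rolling into the previous day, 6 April 2021).
1 February 2021 is a Monday, so the first Saturday is February 6 and the third is February 20.
1 November 2021 is a Monday, so the first Sunday is November 7.
At the standard offset (UTC+13:00), 21:15 UTC + 13h = 10:15 Feneth Zone standard time (rolling into the next day, 7 April 2021).
The standard-time date in Feneth Zone, 7 April 2021, lies within the daylight-saving period (20 February – 7 November), so Feneth Zone is on daylight time, UTC+14:00.
21:15 UTC + 14h = 11:15 Feneth Zone (rolling into the next day, 7 April 2021).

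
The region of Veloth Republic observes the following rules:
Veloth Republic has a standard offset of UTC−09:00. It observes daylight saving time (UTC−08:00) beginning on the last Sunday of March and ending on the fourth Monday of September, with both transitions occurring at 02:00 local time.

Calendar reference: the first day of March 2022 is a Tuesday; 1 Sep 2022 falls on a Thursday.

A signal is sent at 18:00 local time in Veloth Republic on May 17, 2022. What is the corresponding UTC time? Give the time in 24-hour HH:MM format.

02:00

1 March 2022 is a Tuesday, so Sundays fall on 6, 13, 20, 27; the last is March 27.
1 September 2022 is a Thursday, so the first Monday is September 5 and the fourth is September 26.
May 17, 2022 lies within the daylight-saving period (27 March – 26 September), so Veloth Republic is on daylight time, UTC−08:00.
18:00 local + 8h = 02:00 UTC (rolling into the next day, 18 May 2022).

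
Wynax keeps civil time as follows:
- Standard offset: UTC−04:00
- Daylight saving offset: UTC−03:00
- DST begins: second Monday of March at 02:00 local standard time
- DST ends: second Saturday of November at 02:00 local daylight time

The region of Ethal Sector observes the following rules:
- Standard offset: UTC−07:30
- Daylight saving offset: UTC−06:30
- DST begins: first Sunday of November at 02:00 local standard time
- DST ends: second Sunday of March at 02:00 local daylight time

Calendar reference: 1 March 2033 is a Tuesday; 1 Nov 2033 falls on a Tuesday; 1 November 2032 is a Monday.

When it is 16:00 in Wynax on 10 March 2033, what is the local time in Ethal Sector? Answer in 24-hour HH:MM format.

1 March 2033 is a Tuesday, so the first Monday is March 7 and the second is March 14.
1 November 2033 is a Tuesday, so the first Saturday is November 5 and the second is November 12.
10 March 2033 does not fall between 14 March and 12 November, so daylight saving is not in effect and Wynax is at UTC−04:00.
16:00 Wynax + 4h = 20:00 UTC.
1 November 2032 is a Monday, so the first Sunday is November 7.
1 March 2033 is a Tuesday, so the first Sunday is March 6 and the second is March 13.
At the standard offset (UTC−07:30), 20:00 UTC − 7h30m = 12:30 Ethal Sector standard time.
Daylight saving runs 7 November 2032 – 13 March 2033; the standard-time date in Ethal Sector, 10 March 2033, is inside that window, so Ethal Sector is at UTC−06:30.
20:00 UTC − 6h30m = 13:30 Ethal Sector.

13:30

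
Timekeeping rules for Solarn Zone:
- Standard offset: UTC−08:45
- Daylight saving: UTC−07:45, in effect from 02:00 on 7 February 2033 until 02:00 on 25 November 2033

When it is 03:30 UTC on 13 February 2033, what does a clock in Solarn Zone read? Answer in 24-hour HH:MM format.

19:45

At the standard offset (UTC−08:45), 03:30 UTC − 8h45m = 18:45 Solarn Zone standard time (rolling into the previous day, 12 February 2033).
The standard-time date in Solarn Zone, 12 February 2033, lies within the daylight-saving period (7 February – 25 November), so Solarn Zone is on daylight time, UTC−07:45.
03:30 UTC − 7h45m = 19:45 local (rolling into the previous day, 12 February 2033).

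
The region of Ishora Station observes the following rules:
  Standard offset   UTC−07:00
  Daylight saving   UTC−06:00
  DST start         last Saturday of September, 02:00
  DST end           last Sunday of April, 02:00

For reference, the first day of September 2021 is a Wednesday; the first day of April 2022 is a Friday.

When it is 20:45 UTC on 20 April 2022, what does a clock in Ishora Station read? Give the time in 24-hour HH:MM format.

1 September 2021 is a Wednesday, so Saturdays fall on 4, 11, 18, 25; the last is September 25.
1 April 2022 is a Friday, so Sundays fall on 3, 10, 17, 24; the last is April 24.
At the standard offset (UTC−07:00), 20:45 UTC − 7h = 13:45 Ishora Station standard time.
Daylight saving runs 25 September 2021 – 24 April 2022; the standard-time date in Ishora Station, 20 April 2022, is inside that window, so Ishora Station is at UTC−06:00.
20:45 UTC − 6h = 14:45 local.

14:45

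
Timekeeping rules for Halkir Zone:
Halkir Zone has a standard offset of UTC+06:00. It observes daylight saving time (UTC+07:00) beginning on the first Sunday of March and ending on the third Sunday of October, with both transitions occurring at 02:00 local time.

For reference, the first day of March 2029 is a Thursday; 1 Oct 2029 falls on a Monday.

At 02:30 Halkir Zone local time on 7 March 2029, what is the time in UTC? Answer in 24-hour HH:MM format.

19:30

1 March 2029 is a Thursday, so the first Sunday is March 4.
1 October 2029 is a Monday, so the first Sunday is October 7 and the third is October 21.
Daylight saving runs 4 March – 21 October; 7 March 2029 is inside that window, so Halkir Zone is at UTC+07:00.
02:30 local − 7h = 19:30 UTC (rolling into the previous day, 6 March 2029).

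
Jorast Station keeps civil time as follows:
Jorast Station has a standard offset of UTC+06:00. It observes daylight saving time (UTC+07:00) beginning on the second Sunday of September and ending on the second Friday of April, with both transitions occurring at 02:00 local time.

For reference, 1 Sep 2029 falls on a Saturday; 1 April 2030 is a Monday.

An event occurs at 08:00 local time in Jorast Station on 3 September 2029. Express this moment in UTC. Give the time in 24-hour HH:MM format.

02:00

1 September 2029 is a Saturday, so the first Sunday is September 2 and the second is September 9.
1 April 2030 is a Monday, so the first Friday is April 5 and the second is April 12.
3 September 2029 does not fall between 9 September 2029 and 12 April 2030, so daylight saving is not in effect and Jorast Station is at UTC+06:00.
08:00 local − 6h = 02:00 UTC.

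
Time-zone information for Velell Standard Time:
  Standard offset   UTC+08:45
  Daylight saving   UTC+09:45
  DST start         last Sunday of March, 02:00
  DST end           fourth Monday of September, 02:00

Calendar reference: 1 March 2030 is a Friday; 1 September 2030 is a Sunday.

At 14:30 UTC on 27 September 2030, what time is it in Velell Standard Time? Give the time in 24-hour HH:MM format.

23:15

1 March 2030 is a Friday, so Sundays fall on 3, 10, 17, 24, 31; the last is March 31.
1 September 2030 is a Sunday, so the first Monday is September 2 and the fourth is September 23.
At the standard offset (UTC+08:45), 14:30 UTC + 8h45m = 23:15 Velell Standard Time standard time.
The standard-time date in Velell Standard Time, 27 September 2030, is outside the daylight-saving period (31 March – 23 September), so Velell Standard Time is on standard time, UTC+08:45.
14:30 UTC + 8h45m = 23:15 local.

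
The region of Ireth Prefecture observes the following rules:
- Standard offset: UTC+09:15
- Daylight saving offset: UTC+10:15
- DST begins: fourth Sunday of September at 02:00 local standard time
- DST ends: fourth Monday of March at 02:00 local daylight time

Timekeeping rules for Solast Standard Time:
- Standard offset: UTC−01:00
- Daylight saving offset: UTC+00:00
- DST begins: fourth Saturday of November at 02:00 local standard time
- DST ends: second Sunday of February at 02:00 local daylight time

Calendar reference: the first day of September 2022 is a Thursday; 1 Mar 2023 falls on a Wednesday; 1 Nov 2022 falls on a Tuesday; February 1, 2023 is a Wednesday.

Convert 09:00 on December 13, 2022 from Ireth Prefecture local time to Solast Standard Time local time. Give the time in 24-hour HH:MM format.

22:45

1 September 2022 is a Thursday, so the first Sunday is September 4 and the fourth is September 25.
1 March 2023 is a Wednesday, so the first Monday is March 6 and the fourth is March 27.
Daylight saving runs 25 September 2022 – 27 March 2023; December 13, 2022 is inside that window, so Ireth Prefecture is at UTC+10:15.
09:00 Ireth Prefecture − 10h15m = 22:45 UTC (rolling into the previous day, 12 December 2022).
1 November 2022 is a Tuesday, so the first Saturday is November 5 and the fourth is November 26.
1 February 2023 is a Wednesday, so the first Sunday is February 5 and the second is February 12.
At the standard offset (UTC−01:00), 22:45 UTC − 1h = 21:45 Solast Standard Time standard time.
Daylight saving runs 26 November 2022 – 12 February 2023; the standard-time date in Solast Standard Time, December 12, 2022, is inside that window, so Solast Standard Time is at UTC+00:00.
22:45 UTC + 0h = 22:45 Solast Standard Time.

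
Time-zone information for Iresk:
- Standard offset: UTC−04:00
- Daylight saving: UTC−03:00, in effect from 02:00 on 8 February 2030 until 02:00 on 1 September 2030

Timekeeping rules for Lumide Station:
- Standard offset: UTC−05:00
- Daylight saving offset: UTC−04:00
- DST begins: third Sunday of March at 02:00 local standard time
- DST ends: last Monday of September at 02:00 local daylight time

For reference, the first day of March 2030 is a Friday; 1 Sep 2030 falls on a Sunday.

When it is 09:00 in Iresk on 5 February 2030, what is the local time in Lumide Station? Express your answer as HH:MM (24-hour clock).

5 February 2030 does not fall between 8 February and 1 September, so daylight saving is not in effect and Iresk is at UTC−04:00.
09:00 Iresk + 4h = 13:00 UTC.
1 March 2030 is a Friday, so the first Sunday is March 3 and the third is March 17.
1 September 2030 is a Sunday, so Mondays fall on 2, 9, 16, 23, 30; the last is September 30.
At the standard offset (UTC−05:00), 13:00 UTC − 5h = 08:00 Lumide Station standard time.
Daylight saving runs 17 March – 30 September; the standard-time date in Lumide Station, 5 February 2030, is outside that window, so Lumide Station is on standard time at UTC−05:00.
13:00 UTC − 5h = 08:00 Lumide Station.

08:00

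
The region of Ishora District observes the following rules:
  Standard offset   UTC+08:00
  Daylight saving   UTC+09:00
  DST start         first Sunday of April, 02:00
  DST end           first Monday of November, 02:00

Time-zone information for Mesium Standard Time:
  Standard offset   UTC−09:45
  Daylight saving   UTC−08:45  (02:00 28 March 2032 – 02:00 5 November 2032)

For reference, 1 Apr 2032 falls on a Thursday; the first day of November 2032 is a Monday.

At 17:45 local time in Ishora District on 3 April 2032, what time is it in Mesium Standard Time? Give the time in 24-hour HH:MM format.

1 April 2032 is a Thursday, so the first Sunday is April 4.
1 November 2032 is a Monday, so the first Monday is November 1.
3 April 2032 is outside the daylight-saving period (4 April – 1 November), so Ishora District is on standard time, UTC+08:00.
17:45 Ishora District − 8h = 09:45 UTC.
At the standard offset (UTC−09:45), 09:45 UTC − 9h45m = 00:00 Mesium Standard Time standard time.
The standard-time date in Mesium Standard Time, 3 April 2032, falls between 28 March and 5 November, so daylight saving is in effect and Mesium Standard Time is at UTC−08:45.
09:45 UTC − 8h45m = 01:00 Mesium Standard Time.

01:00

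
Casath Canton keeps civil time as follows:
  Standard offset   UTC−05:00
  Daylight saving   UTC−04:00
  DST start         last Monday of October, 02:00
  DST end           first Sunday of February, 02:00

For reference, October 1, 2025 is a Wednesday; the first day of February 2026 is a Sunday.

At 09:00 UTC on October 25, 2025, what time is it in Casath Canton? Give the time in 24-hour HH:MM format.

1 October 2025 is a Wednesday, so Mondays fall on 6, 13, 20, 27; the last is October 27.
1 February 2026 is a Sunday, so the first Sunday is February 1.
At the standard offset (UTC−05:00), 09:00 UTC − 5h = 04:00 Casath Canton standard time.
Daylight saving runs 27 October 2025 – 1 February 2026; the standard-time date in Casath Canton, October 25, 2025, is outside that window, so Casath Canton is on standard time at UTC−05:00.
09:00 UTC − 5h = 04:00 local.

04:00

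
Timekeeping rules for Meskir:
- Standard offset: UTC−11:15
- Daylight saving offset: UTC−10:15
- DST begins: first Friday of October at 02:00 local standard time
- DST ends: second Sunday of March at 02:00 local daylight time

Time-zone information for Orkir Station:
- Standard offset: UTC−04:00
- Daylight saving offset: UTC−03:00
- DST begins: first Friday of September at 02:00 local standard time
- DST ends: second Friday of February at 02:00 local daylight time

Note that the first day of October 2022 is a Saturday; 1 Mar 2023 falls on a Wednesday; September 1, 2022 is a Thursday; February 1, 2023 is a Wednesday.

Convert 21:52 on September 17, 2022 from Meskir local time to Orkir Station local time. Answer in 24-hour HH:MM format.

06:07

1 October 2022 is a Saturday, so the first Friday is October 7.
1 March 2023 is a Wednesday, so the first Sunday is March 5 and the second is March 12.
Daylight saving runs 7 October 2022 – 12 March 2023; September 17, 2022 is outside that window, so Meskir is on standard time at UTC−11:15.
21:52 Meskir + 11h15m = 09:07 UTC (rolling into the next day, 18 September 2022).
1 September 2022 is a Thursday, so the first Friday is September 2.
1 February 2023 is a Wednesday, so the first Friday is February 3 and the second is February 10.
At the standard offset (UTC−04:00), 09:07 UTC − 4h = 05:07 Orkir Station standard time.
Daylight saving runs 2 September 2022 – 10 February 2023; the standard-time date in Orkir Station, September 18, 2022, is inside that window, so Orkir Station is at UTC−03:00.
09:07 UTC − 3h = 06:07 Orkir Station.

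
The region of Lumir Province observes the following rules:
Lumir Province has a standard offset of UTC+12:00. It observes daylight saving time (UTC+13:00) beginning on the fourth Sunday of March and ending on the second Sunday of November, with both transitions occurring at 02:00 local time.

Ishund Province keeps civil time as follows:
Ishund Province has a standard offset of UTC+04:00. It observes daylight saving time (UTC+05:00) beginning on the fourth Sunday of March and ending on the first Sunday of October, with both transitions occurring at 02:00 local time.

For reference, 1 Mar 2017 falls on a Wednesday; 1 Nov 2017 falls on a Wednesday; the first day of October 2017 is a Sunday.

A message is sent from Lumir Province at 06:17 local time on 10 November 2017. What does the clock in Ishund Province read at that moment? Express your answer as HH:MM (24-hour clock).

21:17

1 March 2017 is a Wednesday, so the first Sunday is March 5 and the fourth is March 26.
1 November 2017 is a Wednesday, so the first Sunday is November 5 and the second is November 12.
Daylight saving runs 26 March – 12 November; 10 November 2017 is inside that window, so Lumir Province is at UTC+13:00.
06:17 Lumir Province − 13h = 17:17 UTC (rolling into the previous day, 9 November 2017).
1 March 2017 is a Wednesday, so the first Sunday is March 5 and the fourth is March 26.
1 October 2017 is a Sunday, so the first Sunday is October 1.
At the standard offset (UTC+04:00), 17:17 UTC + 4h = 21:17 Ishund Province standard time.
Daylight saving runs 26 March – 1 October; the standard-time date in Ishund Province, 9 November 2017, is outside that window, so Ishund Province is on standard time at UTC+04:00.
17:17 UTC + 4h = 21:17 Ishund Province.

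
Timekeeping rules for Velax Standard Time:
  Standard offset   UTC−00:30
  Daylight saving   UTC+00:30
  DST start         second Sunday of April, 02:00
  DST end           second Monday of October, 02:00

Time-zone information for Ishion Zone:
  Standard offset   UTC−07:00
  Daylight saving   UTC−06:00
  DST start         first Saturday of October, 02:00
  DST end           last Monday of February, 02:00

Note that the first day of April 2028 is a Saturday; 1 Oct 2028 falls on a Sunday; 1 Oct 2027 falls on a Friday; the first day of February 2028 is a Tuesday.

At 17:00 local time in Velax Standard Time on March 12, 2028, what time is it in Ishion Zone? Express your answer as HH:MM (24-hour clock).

10:30

1 April 2028 is a Saturday, so the first Sunday is April 2 and the second is April 9.
1 October 2028 is a Sunday, so the first Monday is October 2 and the second is October 9.
Daylight saving runs 9 April – 9 October; March 12, 2028 is outside that window, so Velax Standard Time is on standard time at UTC−00:30.
17:00 Velax Standard Time + 0h30m = 17:30 UTC.
1 October 2027 is a Friday, so the first Saturday is October 2.
1 February 2028 is a Tuesday, so Mondays fall on 7, 14, 21, 28; the last is February 28.
At the standard offset (UTC−07:00), 17:30 UTC − 7h = 10:30 Ishion Zone standard time.
The standard-time date in Ishion Zone, March 12, 2028, does not fall between 2 October 2027 and 28 February 2028, so daylight saving is not in effect and Ishion Zone is at UTC−07:00.
17:30 UTC − 7h = 10:30 Ishion Zone.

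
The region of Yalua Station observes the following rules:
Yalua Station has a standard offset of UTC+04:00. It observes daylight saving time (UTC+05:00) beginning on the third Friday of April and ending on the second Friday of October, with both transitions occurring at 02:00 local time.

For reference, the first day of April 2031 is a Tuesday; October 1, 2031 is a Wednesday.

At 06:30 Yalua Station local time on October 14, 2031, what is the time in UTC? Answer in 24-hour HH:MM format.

1 April 2031 is a Tuesday, so the first Friday is April 4 and the third is April 18.
1 October 2031 is a Wednesday, so the first Friday is October 3 and the second is October 10.
October 14, 2031 is outside the daylight-saving period (18 April – 10 October), so Yalua Station is on standard time, UTC+04:00.
06:30 local − 4h = 02:30 UTC.

02:30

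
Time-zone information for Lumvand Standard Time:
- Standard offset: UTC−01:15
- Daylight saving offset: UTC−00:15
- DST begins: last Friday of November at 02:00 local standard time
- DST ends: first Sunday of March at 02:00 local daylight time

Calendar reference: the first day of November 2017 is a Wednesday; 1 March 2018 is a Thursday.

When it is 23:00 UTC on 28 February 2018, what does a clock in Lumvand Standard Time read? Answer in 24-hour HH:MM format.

22:45

1 November 2017 is a Wednesday, so Fridays fall on 3, 10, 17, 24; the last is November 24.
1 March 2018 is a Thursday, so the first Sunday is March 4.
At the standard offset (UTC−01:15), 23:00 UTC − 1h15m = 21:45 Lumvand Standard Time standard time.
The standard-time date in Lumvand Standard Time, 28 February 2018, lies within the daylight-saving period (24 November 2017 – 4 March 2018), so Lumvand Standard Time is on daylight time, UTC−00:15.
23:00 UTC − 0h15m = 22:45 local.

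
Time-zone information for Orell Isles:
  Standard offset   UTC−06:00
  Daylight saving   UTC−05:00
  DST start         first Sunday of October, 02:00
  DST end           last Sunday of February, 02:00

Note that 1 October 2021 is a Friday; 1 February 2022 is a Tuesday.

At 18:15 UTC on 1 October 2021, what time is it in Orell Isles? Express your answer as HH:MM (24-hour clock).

1 October 2021 is a Friday, so the first Sunday is October 3.
1 February 2022 is a Tuesday, so Sundays fall on 6, 13, 20, 27; the last is February 27.
At the standard offset (UTC−06:00), 18:15 UTC − 6h = 12:15 Orell Isles standard time.
Daylight saving runs 3 October 2021 – 27 February 2022; the standard-time date in Orell Isles, 1 October 2021, is outside that window, so Orell Isles is on standard time at UTC−06:00.
18:15 UTC − 6h = 12:15 local.

12:15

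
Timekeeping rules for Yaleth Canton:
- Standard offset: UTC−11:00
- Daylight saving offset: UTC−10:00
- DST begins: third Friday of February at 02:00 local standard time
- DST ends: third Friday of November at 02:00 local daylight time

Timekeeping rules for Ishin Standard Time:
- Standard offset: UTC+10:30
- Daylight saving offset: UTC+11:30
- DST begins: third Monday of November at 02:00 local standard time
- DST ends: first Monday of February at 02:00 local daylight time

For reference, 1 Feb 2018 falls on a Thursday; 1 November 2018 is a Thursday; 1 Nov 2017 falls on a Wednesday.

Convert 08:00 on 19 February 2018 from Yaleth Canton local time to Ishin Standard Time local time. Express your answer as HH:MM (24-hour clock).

04:30

1 February 2018 is a Thursday, so the first Friday is February 2 and the third is February 16.
1 November 2018 is a Thursday, so the first Friday is November 2 and the third is November 16.
19 February 2018 lies within the daylight-saving period (16 February – 16 November), so Yaleth Canton is on daylight time, UTC−10:00.
08:00 Yaleth Canton + 10h = 18:00 UTC.
1 November 2017 is a Wednesday, so the first Monday is November 6 and the third is November 20.
1 February 2018 is a Thursday, so the first Monday is February 5.
At the standard offset (UTC+10:30), 18:00 UTC + 10h30m = 04:30 Ishin Standard Time standard time (rolling into the next day, 20 February 2018).
The standard-time date in Ishin Standard Time, 20 February 2018, is outside the daylight-saving period (20 November 2017 – 5 February 2018), so Ishin Standard Time is on standard time, UTC+10:30.
18:00 UTC + 10h30m = 04:30 Ishin Standard Time (rolling into the next day, 20 February 2018).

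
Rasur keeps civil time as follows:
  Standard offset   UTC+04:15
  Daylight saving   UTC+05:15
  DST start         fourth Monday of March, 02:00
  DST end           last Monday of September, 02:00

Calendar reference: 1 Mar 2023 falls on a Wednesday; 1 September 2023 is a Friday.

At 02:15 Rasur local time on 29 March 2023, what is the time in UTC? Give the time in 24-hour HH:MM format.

1 March 2023 is a Wednesday, so the first Monday is March 6 and the fourth is March 27.
1 September 2023 is a Friday, so Mondays fall on 4, 11, 18, 25; the last is September 25.
29 March 2023 falls between 27 March and 25 September, so daylight saving is in effect and Rasur is at UTC+05:15.
02:15 local − 5h15m = 21:00 UTC (rolling into the previous day, 28 March 2023).

21:00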